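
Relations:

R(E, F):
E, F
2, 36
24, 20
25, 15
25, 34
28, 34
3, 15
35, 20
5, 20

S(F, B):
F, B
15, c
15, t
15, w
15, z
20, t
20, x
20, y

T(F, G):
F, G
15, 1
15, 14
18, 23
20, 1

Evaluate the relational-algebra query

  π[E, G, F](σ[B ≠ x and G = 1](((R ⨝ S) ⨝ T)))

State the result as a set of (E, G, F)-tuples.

{(24, 1, 20), (25, 1, 15), (3, 1, 15), (35, 1, 20), (5, 1, 20)}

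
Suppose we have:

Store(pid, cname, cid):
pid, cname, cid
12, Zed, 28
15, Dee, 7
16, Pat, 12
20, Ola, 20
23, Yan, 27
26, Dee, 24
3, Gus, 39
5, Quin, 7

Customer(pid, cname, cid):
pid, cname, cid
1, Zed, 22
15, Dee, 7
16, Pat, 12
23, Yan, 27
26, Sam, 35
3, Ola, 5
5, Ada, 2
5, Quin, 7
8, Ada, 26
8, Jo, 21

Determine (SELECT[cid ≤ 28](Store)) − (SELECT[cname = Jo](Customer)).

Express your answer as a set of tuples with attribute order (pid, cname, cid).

{(12, Zed, 28), (15, Dee, 7), (16, Pat, 12), (20, Ola, 20), (23, Yan, 27), (26, Dee, 24), (5, Quin, 7)}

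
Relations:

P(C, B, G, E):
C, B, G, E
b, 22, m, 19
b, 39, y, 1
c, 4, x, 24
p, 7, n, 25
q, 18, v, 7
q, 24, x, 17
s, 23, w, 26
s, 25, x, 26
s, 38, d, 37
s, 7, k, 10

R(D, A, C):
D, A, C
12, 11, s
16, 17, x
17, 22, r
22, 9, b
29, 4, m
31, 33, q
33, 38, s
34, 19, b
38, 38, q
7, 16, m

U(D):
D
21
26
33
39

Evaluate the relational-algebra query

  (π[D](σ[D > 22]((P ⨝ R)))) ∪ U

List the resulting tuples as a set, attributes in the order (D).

P ⋈ R (natural join on C): {(b, 22, m, 19, 22, 9), (b, 22, m, 19, 34, 19), (b, 39, y, 1, 22, 9), (b, 39, y, 1, 34, 19), (q, 18, v, 7, 31, 33), (q, 18, v, 7, 38, 38), (q, 24, x, 17, 31, 33), (q, 24, x, 17, 38, 38), (s, 23, w, 26, 12, 11), (s, 23, w, 26, 33, 38), (s, 25, x, 26, 12, 11), (s, 25, x, 26, 33, 38), (s, 38, d, 37, 12, 11), (s, 38, d, 37, 33, 38), (s, 7, k, 10, 12, 11), (s, 7, k, 10, 33, 38)}
Filtering on D > 22 leaves {(b, 22, m, 19, 34, 19), (b, 39, y, 1, 34, 19), (q, 18, v, 7, 31, 33), (q, 18, v, 7, 38, 38), (q, 24, x, 17, 31, 33), (q, 24, x, 17, 38, 38), (s, 23, w, 26, 33, 38), (s, 25, x, 26, 33, 38), (s, 38, d, 37, 33, 38), (s, 7, k, 10, 33, 38)}.
π_{D} gives {31, 33, 34, 38} (6 duplicate(s) eliminated).
Taking the union: {21, 26, 31, 33, 34, 38, 39}

{21, 26, 31, 33, 34, 38, 39}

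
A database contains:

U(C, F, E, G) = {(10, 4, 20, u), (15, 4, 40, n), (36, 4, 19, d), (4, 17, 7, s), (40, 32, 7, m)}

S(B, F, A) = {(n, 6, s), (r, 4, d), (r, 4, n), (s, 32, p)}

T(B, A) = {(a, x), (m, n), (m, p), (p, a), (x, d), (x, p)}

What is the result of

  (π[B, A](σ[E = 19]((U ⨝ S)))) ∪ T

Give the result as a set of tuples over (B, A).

Joining U and S on F yields {(10, 4, 20, u, r, d), (10, 4, 20, u, r, n), (15, 4, 40, n, r, d), (15, 4, 40, n, r, n), (36, 4, 19, d, r, d), (36, 4, 19, d, r, n), (40, 32, 7, m, s, p)}.
Filtering on E = 19 leaves {(36, 4, 19, d, r, d), (36, 4, 19, d, r, n)}.
π[B, A]: project onto (B, A) → {(r, d), (r, n)}
Union: {(r, d), (r, n)} with {(a, x), (m, n), (m, p), (p, a), (x, d), (x, p)} → {(a, x), (m, n), (m, p), (p, a), (r, d), (r, n), (x, d), (x, p)}

{(a, x), (m, n), (m, p), (p, a), (r, d), (r, n), (x, d), (x, p)}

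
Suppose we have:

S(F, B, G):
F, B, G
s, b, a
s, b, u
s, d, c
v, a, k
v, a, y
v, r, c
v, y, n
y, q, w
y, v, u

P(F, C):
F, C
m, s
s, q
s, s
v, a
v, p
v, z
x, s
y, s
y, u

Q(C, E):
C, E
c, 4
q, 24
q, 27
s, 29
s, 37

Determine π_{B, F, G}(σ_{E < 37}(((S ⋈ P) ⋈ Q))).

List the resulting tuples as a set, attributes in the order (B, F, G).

S ⋈ P (natural join on F): {(s, b, a, q), (s, b, a, s), (s, b, u, q), (s, b, u, s), (s, d, c, q), (s, d, c, s), (v, a, k, a), (v, a, k, p), (v, a, k, z), (v, a, y, a), (v, a, y, p), (v, a, y, z), (v, r, c, a), (v, r, c, p), (v, r, c, z), (v, y, n, a), (v, y, n, p), (v, y, n, z), (y, q, w, s), (y, q, w, u), (y, v, u, s), (y, v, u, u)}
(S ⋈ P) ⋈ Q (natural join on C): {(s, b, a, q, 24), (s, b, a, q, 27), (s, b, a, s, 29), (s, b, a, s, 37), (s, b, u, q, 24), (s, b, u, q, 27), (s, b, u, s, 29), (s, b, u, s, 37), (s, d, c, q, 24), (s, d, c, q, 27), (s, d, c, s, 29), (s, d, c, s, 37), (y, q, w, s, 29), (y, q, w, s, 37), (y, v, u, s, 29), (y, v, u, s, 37)}
Filtering on E < 37 leaves {(s, b, a, q, 24), (s, b, a, q, 27), (s, b, a, s, 29), (s, b, u, q, 24), (s, b, u, q, 27), (s, b, u, s, 29), (s, d, c, q, 24), (s, d, c, q, 27), (s, d, c, s, 29), (y, q, w, s, 29), (y, v, u, s, 29)}.
Projecting to B, F, G (6 duplicate(s) eliminated): {(b, s, a), (b, s, u), (d, s, c), (q, y, w), (v, y, u)}

{(b, s, a), (b, s, u), (d, s, c), (q, y, w), (v, y, u)}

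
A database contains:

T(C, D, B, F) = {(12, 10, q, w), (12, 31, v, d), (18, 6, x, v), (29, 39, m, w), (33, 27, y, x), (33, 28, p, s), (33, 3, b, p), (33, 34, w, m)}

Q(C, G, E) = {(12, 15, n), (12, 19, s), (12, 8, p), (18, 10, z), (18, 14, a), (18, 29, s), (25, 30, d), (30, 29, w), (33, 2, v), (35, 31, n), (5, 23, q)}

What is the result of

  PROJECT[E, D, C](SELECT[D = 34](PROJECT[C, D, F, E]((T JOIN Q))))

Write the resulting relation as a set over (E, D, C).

T ⋈ Q (natural join on C): {(12, 10, q, w, 15, n), (12, 10, q, w, 19, s), (12, 10, q, w, 8, p), (12, 31, v, d, 15, n), (12, 31, v, d, 19, s), (12, 31, v, d, 8, p), (18, 6, x, v, 10, z), (18, 6, x, v, 14, a), (18, 6, x, v, 29, s), (33, 27, y, x, 2, v), (33, 28, p, s, 2, v), (33, 3, b, p, 2, v), (33, 34, w, m, 2, v)}
Keep only column(s) C, D, F, E: {(12, 10, w, n), (12, 10, w, p), (12, 10, w, s), (12, 31, d, n), (12, 31, d, p), (12, 31, d, s), (18, 6, v, a), (18, 6, v, s), (18, 6, v, z), (33, 27, x, v), (33, 28, s, v), (33, 3, p, v), (33, 34, m, v)}
Apply σ_{D = 34}; surviving tuples: {(33, 34, m, v)}
Keep only column(s) E, D, C: {(v, 34, 33)}

{(v, 34, 33)}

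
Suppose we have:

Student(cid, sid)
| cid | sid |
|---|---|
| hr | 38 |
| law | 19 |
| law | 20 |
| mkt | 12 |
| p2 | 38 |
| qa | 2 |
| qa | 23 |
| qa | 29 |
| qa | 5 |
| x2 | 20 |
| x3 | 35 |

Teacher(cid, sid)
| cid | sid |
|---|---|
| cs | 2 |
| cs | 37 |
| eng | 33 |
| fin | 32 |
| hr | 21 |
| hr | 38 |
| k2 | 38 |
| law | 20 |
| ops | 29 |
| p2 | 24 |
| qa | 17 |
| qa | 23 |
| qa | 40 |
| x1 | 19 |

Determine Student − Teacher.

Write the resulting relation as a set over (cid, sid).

{(law, 19), (mkt, 12), (p2, 38), (qa, 2), (qa, 29), (qa, 5), (x2, 20), (x3, 35)}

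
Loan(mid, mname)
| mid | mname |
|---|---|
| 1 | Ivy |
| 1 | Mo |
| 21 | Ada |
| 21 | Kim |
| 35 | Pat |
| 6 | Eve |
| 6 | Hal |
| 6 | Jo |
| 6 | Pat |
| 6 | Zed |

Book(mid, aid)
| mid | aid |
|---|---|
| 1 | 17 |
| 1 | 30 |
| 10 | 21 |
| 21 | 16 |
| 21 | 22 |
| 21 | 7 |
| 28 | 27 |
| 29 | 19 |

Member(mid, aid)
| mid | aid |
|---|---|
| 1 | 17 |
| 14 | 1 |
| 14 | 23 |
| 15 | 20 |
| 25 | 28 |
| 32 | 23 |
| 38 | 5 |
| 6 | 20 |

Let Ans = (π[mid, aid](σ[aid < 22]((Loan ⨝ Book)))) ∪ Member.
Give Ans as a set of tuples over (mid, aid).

{(1, 17), (14, 1), (14, 23), (15, 20), (21, 16), (21, 7), (25, 28), (32, 23), (38, 5), (6, 20)}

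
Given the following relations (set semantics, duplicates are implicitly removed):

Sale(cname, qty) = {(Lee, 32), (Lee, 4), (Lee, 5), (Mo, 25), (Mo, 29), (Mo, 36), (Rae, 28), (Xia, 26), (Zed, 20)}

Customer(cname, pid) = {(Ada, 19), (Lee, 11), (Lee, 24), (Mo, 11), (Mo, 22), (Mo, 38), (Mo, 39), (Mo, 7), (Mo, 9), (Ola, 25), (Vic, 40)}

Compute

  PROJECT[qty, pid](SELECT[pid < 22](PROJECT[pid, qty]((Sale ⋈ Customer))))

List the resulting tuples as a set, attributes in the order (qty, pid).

Sale ⋈ Customer (natural join on cname): {(Lee, 32, 11), (Lee, 32, 24), (Lee, 4, 11), (Lee, 4, 24), (Lee, 5, 11), (Lee, 5, 24), (Mo, 25, 11), (Mo, 25, 22), (Mo, 25, 38), (Mo, 25, 39), (Mo, 25, 7), (Mo, 25, 9), (Mo, 29, 11), (Mo, 29, 22), (Mo, 29, 38), (Mo, 29, 39), (Mo, 29, 7), (Mo, 29, 9), (Mo, 36, 11), (Mo, 36, 22), (Mo, 36, 38), (Mo, 36, 39), (Mo, 36, 7), (Mo, 36, 9)}
π_{pid, qty} gives {(11, 25), (11, 29), (11, 32), (11, 36), (11, 4), (11, 5), (22, 25), (22, 29), (22, 36), (24, 32), (24, 4), (24, 5), (38, 25), (38, 29), (38, 36), (39, 25), (39, 29), (39, 36), (7, 25), (7, 29), (7, 36), (9, 25), (9, 29), (9, 36)}.
σ[pid < 22]: keep tuples satisfying pid < 22 → {(11, 25), (11, 29), (11, 32), (11, 36), (11, 4), (11, 5), (7, 25), (7, 29), (7, 36), (9, 25), (9, 29), (9, 36)}
π_{qty, pid} gives {(25, 11), (25, 7), (25, 9), (29, 11), (29, 7), (29, 9), (32, 11), (36, 11), (36, 7), (36, 9), (4, 11), (5, 11)}.

{(25, 11), (25, 7), (25, 9), (29, 11), (29, 7), (29, 9), (32, 11), (36, 11), (36, 7), (36, 9), (4, 11), (5, 11)}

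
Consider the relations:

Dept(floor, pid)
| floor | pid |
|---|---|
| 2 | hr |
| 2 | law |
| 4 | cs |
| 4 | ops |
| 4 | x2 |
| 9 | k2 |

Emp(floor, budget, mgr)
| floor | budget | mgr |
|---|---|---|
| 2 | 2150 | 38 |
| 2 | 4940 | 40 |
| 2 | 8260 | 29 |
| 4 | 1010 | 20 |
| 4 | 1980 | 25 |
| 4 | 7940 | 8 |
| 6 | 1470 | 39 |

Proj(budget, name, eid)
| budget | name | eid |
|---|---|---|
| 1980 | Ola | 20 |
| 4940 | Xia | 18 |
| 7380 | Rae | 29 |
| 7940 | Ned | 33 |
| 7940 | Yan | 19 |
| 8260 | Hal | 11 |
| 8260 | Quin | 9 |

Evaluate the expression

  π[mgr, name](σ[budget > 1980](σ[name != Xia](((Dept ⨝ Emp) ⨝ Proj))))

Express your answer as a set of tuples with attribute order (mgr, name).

Joining Dept and Emp on floor yields {(2, hr, 2150, 38), (2, hr, 4940, 40), (2, hr, 8260, 29), (2, law, 2150, 38), (2, law, 4940, 40), (2, law, 8260, 29), (4, cs, 1010, 20), (4, cs, 1980, 25), (4, cs, 7940, 8), (4, ops, 1010, 20), (4, ops, 1980, 25), (4, ops, 7940, 8), (4, x2, 1010, 20), (4, x2, 1980, 25), (4, x2, 7940, 8)}.
Joining (Dept ⨝ Emp) and Proj on budget yields {(2, hr, 4940, 40, Xia, 18), (2, hr, 8260, 29, Hal, 11), (2, hr, 8260, 29, Quin, 9), (2, law, 4940, 40, Xia, 18), (2, law, 8260, 29, Hal, 11), (2, law, 8260, 29, Quin, 9), (4, cs, 1980, 25, Ola, 20), (4, cs, 7940, 8, Ned, 33), (4, cs, 7940, 8, Yan, 19), (4, ops, 1980, 25, Ola, 20), (4, ops, 7940, 8, Ned, 33), (4, ops, 7940, 8, Yan, 19), (4, x2, 1980, 25, Ola, 20), (4, x2, 7940, 8, Ned, 33), (4, x2, 7940, 8, Yan, 19)}.
σ[name != Xia]: keep tuples satisfying name != Xia → {(2, hr, 8260, 29, Hal, 11), (2, hr, 8260, 29, Quin, 9), (2, law, 8260, 29, Hal, 11), (2, law, 8260, 29, Quin, 9), (4, cs, 1980, 25, Ola, 20), (4, cs, 7940, 8, Ned, 33), (4, cs, 7940, 8, Yan, 19), (4, ops, 1980, 25, Ola, 20), (4, ops, 7940, 8, Ned, 33), (4, ops, 7940, 8, Yan, 19), (4, x2, 1980, 25, Ola, 20), (4, x2, 7940, 8, Ned, 33), (4, x2, 7940, 8, Yan, 19)}
σ[budget > 1980]: keep tuples satisfying budget > 1980 → {(2, hr, 8260, 29, Hal, 11), (2, hr, 8260, 29, Quin, 9), (2, law, 8260, 29, Hal, 11), (2, law, 8260, 29, Quin, 9), (4, cs, 7940, 8, Ned, 33), (4, cs, 7940, 8, Yan, 19), (4, ops, 7940, 8, Ned, 33), (4, ops, 7940, 8, Yan, 19), (4, x2, 7940, 8, Ned, 33), (4, x2, 7940, 8, Yan, 19)}
Keep only column(s) mgr, name (6 duplicate(s) eliminated): {(29, Hal), (29, Quin), (8, Ned), (8, Yan)}

{(29, Hal), (29, Quin), (8, Ned), (8, Yan)}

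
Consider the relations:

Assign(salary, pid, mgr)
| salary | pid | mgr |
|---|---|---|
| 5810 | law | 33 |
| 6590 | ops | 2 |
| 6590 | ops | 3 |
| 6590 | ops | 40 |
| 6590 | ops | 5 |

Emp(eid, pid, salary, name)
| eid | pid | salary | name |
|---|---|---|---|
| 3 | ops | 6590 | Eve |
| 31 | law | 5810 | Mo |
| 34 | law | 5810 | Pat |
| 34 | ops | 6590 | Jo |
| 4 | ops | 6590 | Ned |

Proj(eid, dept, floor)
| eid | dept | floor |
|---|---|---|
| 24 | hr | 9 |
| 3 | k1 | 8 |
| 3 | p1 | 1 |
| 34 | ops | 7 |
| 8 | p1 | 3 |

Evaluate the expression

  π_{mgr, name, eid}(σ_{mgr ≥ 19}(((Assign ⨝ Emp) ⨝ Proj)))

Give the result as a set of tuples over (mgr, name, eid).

{(33, Pat, 34), (40, Eve, 3), (40, Jo, 34)}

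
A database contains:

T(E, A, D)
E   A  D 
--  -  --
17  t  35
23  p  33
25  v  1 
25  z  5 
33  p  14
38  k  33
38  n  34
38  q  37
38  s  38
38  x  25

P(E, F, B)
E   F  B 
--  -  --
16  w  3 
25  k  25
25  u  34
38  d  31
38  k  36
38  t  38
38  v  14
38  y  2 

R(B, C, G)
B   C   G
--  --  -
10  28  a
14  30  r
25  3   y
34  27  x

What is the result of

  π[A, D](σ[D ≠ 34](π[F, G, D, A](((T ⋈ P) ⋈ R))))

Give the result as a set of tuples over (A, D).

Joining T and P on E yields {(25, v, 1, k, 25), (25, v, 1, u, 34), (25, z, 5, k, 25), (25, z, 5, u, 34), (38, k, 33, d, 31), (38, k, 33, k, 36), (38, k, 33, t, 38), (38, k, 33, v, 14), (38, k, 33, y, 2), (38, n, 34, d, 31), (38, n, 34, k, 36), (38, n, 34, t, 38), (38, n, 34, v, 14), (38, n, 34, y, 2), (38, q, 37, d, 31), (38, q, 37, k, 36), (38, q, 37, t, 38), (38, q, 37, v, 14), (38, q, 37, y, 2), (38, s, 38, d, 31), (38, s, 38, k, 36), (38, s, 38, t, 38), (38, s, 38, v, 14), (38, s, 38, y, 2), (38, x, 25, d, 31), (38, x, 25, k, 36), (38, x, 25, t, 38), (38, x, 25, v, 14), (38, x, 25, y, 2)}.
Joining (T ⋈ P) and R on B yields {(25, v, 1, k, 25, 3, y), (25, v, 1, u, 34, 27, x), (25, z, 5, k, 25, 3, y), (25, z, 5, u, 34, 27, x), (38, k, 33, v, 14, 30, r), (38, n, 34, v, 14, 30, r), (38, q, 37, v, 14, 30, r), (38, s, 38, v, 14, 30, r), (38, x, 25, v, 14, 30, r)}.
Projecting to F, G, D, A: {(k, y, 1, v), (k, y, 5, z), (u, x, 1, v), (u, x, 5, z), (v, r, 25, x), (v, r, 33, k), (v, r, 34, n), (v, r, 37, q), (v, r, 38, s)}
Selection D ≠ 34: {(k, y, 1, v), (k, y, 5, z), (u, x, 1, v), (u, x, 5, z), (v, r, 25, x), (v, r, 33, k), (v, r, 37, q), (v, r, 38, s)}
Projecting to A, D (2 duplicate(s) eliminated): {(k, 33), (q, 37), (s, 38), (v, 1), (x, 25), (z, 5)}

{(k, 33), (q, 37), (s, 38), (v, 1), (x, 25), (z, 5)}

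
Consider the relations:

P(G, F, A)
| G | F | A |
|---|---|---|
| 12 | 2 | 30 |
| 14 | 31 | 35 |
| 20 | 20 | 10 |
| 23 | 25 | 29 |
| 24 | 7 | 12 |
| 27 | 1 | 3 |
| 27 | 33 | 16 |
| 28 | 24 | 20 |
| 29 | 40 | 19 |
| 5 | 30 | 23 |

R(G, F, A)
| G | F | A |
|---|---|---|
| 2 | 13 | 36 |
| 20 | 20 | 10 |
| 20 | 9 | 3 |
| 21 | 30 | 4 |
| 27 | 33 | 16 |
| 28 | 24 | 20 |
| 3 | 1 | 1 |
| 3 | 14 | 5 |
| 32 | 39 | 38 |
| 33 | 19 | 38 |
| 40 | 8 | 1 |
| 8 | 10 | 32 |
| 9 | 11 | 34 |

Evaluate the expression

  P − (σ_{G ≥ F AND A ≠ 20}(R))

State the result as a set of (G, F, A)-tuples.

Selection G ≥ F AND A ≠ 20: {(20, 20, 10), (20, 9, 3), (3, 1, 1), (33, 19, 38), (40, 8, 1)}
Difference: {(12, 2, 30), (14, 31, 35), (20, 20, 10), (23, 25, 29), (24, 7, 12), (27, 1, 3), (27, 33, 16), (28, 24, 20), (29, 40, 19), (5, 30, 23)} with {(20, 20, 10), (20, 9, 3), (3, 1, 1), (33, 19, 38), (40, 8, 1)} → {(12, 2, 30), (14, 31, 35), (23, 25, 29), (24, 7, 12), (27, 1, 3), (27, 33, 16), (28, 24, 20), (29, 40, 19), (5, 30, 23)}

{(12, 2, 30), (14, 31, 35), (23, 25, 29), (24, 7, 12), (27, 1, 3), (27, 33, 16), (28, 24, 20), (29, 40, 19), (5, 30, 23)}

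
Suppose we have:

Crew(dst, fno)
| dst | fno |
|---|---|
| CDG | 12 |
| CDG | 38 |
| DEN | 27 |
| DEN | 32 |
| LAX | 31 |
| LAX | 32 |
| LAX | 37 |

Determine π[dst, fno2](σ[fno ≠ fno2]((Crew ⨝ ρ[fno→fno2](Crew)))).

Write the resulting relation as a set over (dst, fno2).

{(CDG, 12), (CDG, 38), (DEN, 27), (DEN, 32), (LAX, 31), (LAX, 32), (LAX, 37)}

ρ[fno→fno2]: schema becomes (dst, fno2); tuples unchanged.
Joining Crew and ρ[fno→fno2](Crew) on dst yields {(CDG, 12, 12), (CDG, 12, 38), (CDG, 38, 12), (CDG, 38, 38), (DEN, 27, 27), (DEN, 27, 32), (DEN, 32, 27), (DEN, 32, 32), (LAX, 31, 31), (LAX, 31, 32), (LAX, 31, 37), (LAX, 32, 31), (LAX, 32, 32), (LAX, 32, 37), (LAX, 37, 31), (LAX, 37, 32), (LAX, 37, 37)}.
Filtering on fno ≠ fno2 leaves {(CDG, 12, 38), (CDG, 38, 12), (DEN, 27, 32), (DEN, 32, 27), (LAX, 31, 32), (LAX, 31, 37), (LAX, 32, 31), (LAX, 32, 37), (LAX, 37, 31), (LAX, 37, 32)}.
π_{dst, fno2} gives {(CDG, 12), (CDG, 38), (DEN, 27), (DEN, 32), (LAX, 31), (LAX, 32), (LAX, 37)} (3 duplicate(s) eliminated).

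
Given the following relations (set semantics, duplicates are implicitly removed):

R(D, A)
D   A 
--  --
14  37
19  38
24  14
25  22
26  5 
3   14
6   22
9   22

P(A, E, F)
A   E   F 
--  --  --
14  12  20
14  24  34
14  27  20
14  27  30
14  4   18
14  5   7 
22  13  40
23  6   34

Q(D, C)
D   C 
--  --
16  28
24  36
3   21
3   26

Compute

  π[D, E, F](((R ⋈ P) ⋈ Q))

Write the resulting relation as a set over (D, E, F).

{(24, 12, 20), (24, 24, 34), (24, 27, 20), (24, 27, 30), (24, 4, 18), (24, 5, 7), (3, 12, 20), (3, 24, 34), (3, 27, 20), (3, 27, 30), (3, 4, 18), (3, 5, 7)}

Natural join on A: {(24, 14, 12, 20), (24, 14, 24, 34), (24, 14, 27, 20), (24, 14, 27, 30), (24, 14, 4, 18), (24, 14, 5, 7), (25, 22, 13, 40), (3, 14, 12, 20), (3, 14, 24, 34), (3, 14, 27, 20), (3, 14, 27, 30), (3, 14, 4, 18), (3, 14, 5, 7), (6, 22, 13, 40), (9, 22, 13, 40)}
Natural join on D: {(24, 14, 12, 20, 36), (24, 14, 24, 34, 36), (24, 14, 27, 20, 36), (24, 14, 27, 30, 36), (24, 14, 4, 18, 36), (24, 14, 5, 7, 36), (3, 14, 12, 20, 21), (3, 14, 12, 20, 26), (3, 14, 24, 34, 21), (3, 14, 24, 34, 26), (3, 14, 27, 20, 21), (3, 14, 27, 20, 26), (3, 14, 27, 30, 21), (3, 14, 27, 30, 26), (3, 14, 4, 18, 21), (3, 14, 4, 18, 26), (3, 14, 5, 7, 21), (3, 14, 5, 7, 26)}
π_{D, E, F} gives {(24, 12, 20), (24, 24, 34), (24, 27, 20), (24, 27, 30), (24, 4, 18), (24, 5, 7), (3, 12, 20), (3, 24, 34), (3, 27, 20), (3, 27, 30), (3, 4, 18), (3, 5, 7)} (6 duplicate(s) eliminated).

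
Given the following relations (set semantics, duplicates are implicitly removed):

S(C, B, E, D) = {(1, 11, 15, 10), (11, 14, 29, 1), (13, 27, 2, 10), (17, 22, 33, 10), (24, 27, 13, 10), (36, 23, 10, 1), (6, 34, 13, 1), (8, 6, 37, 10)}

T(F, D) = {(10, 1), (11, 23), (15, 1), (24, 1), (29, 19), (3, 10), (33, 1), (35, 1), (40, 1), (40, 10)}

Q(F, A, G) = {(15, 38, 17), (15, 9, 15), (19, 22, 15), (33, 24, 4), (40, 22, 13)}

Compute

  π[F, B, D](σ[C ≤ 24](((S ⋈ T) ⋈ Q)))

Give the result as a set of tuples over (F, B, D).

Natural join on D: {(1, 11, 15, 10, 3), (1, 11, 15, 10, 40), (11, 14, 29, 1, 10), (11, 14, 29, 1, 15), (11, 14, 29, 1, 24), (11, 14, 29, 1, 33), (11, 14, 29, 1, 35), (11, 14, 29, 1, 40), (13, 27, 2, 10, 3), (13, 27, 2, 10, 40), (17, 22, 33, 10, 3), (17, 22, 33, 10, 40), (24, 27, 13, 10, 3), (24, 27, 13, 10, 40), (36, 23, 10, 1, 10), (36, 23, 10, 1, 15), (36, 23, 10, 1, 24), (36, 23, 10, 1, 33), (36, 23, 10, 1, 35), (36, 23, 10, 1, 40), (6, 34, 13, 1, 10), (6, 34, 13, 1, 15), (6, 34, 13, 1, 24), (6, 34, 13, 1, 33), (6, 34, 13, 1, 35), (6, 34, 13, 1, 40), (8, 6, 37, 10, 3), (8, 6, 37, 10, 40)}
Natural join on F: {(1, 11, 15, 10, 40, 22, 13), (11, 14, 29, 1, 15, 38, 17), (11, 14, 29, 1, 15, 9, 15), (11, 14, 29, 1, 33, 24, 4), (11, 14, 29, 1, 40, 22, 13), (13, 27, 2, 10, 40, 22, 13), (17, 22, 33, 10, 40, 22, 13), (24, 27, 13, 10, 40, 22, 13), (36, 23, 10, 1, 15, 38, 17), (36, 23, 10, 1, 15, 9, 15), (36, 23, 10, 1, 33, 24, 4), (36, 23, 10, 1, 40, 22, 13), (6, 34, 13, 1, 15, 38, 17), (6, 34, 13, 1, 15, 9, 15), (6, 34, 13, 1, 33, 24, 4), (6, 34, 13, 1, 40, 22, 13), (8, 6, 37, 10, 40, 22, 13)}
Selection C ≤ 24: {(1, 11, 15, 10, 40, 22, 13), (11, 14, 29, 1, 15, 38, 17), (11, 14, 29, 1, 15, 9, 15), (11, 14, 29, 1, 33, 24, 4), (11, 14, 29, 1, 40, 22, 13), (13, 27, 2, 10, 40, 22, 13), (17, 22, 33, 10, 40, 22, 13), (24, 27, 13, 10, 40, 22, 13), (6, 34, 13, 1, 15, 38, 17), (6, 34, 13, 1, 15, 9, 15), (6, 34, 13, 1, 33, 24, 4), (6, 34, 13, 1, 40, 22, 13), (8, 6, 37, 10, 40, 22, 13)}
π[F, B, D]: project onto (F, B, D) (3 duplicate(s) eliminated) → {(15, 14, 1), (15, 34, 1), (33, 14, 1), (33, 34, 1), (40, 11, 10), (40, 14, 1), (40, 22, 10), (40, 27, 10), (40, 34, 1), (40, 6, 10)}

{(15, 14, 1), (15, 34, 1), (33, 14, 1), (33, 34, 1), (40, 11, 10), (40, 14, 1), (40, 22, 10), (40, 27, 10), (40, 34, 1), (40, 6, 10)}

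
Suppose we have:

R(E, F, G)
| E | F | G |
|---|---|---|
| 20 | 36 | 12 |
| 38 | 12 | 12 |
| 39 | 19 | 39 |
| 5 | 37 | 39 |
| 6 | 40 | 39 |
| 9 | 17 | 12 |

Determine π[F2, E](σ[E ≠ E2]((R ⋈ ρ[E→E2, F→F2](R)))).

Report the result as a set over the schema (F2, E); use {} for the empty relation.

{(12, 20), (12, 9), (17, 20), (17, 38), (19, 5), (19, 6), (36, 38), (36, 9), (37, 39), (37, 6), (40, 39), (40, 5)}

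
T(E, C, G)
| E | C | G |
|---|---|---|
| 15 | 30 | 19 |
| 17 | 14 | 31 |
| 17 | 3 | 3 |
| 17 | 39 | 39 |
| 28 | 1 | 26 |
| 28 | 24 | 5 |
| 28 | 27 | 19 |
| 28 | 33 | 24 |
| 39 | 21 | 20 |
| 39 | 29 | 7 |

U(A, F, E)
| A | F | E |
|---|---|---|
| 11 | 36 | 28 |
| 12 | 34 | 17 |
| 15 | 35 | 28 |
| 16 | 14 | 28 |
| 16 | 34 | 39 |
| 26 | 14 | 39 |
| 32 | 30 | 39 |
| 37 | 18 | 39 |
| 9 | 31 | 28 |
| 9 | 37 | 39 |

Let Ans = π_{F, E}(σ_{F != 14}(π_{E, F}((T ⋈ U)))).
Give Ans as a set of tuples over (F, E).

{(18, 39), (30, 39), (31, 28), (34, 17), (34, 39), (35, 28), (36, 28), (37, 39)}

Natural join on E: {(17, 14, 31, 12, 34), (17, 3, 3, 12, 34), (17, 39, 39, 12, 34), (28, 1, 26, 11, 36), (28, 1, 26, 15, 35), (28, 1, 26, 16, 14), (28, 1, 26, 9, 31), (28, 24, 5, 11, 36), (28, 24, 5, 15, 35), (28, 24, 5, 16, 14), (28, 24, 5, 9, 31), (28, 27, 19, 11, 36), (28, 27, 19, 15, 35), (28, 27, 19, 16, 14), (28, 27, 19, 9, 31), (28, 33, 24, 11, 36), (28, 33, 24, 15, 35), (28, 33, 24, 16, 14), (28, 33, 24, 9, 31), (39, 21, 20, 16, 34), (39, 21, 20, 26, 14), (39, 21, 20, 32, 30), (39, 21, 20, 37, 18), (39, 21, 20, 9, 37), (39, 29, 7, 16, 34), (39, 29, 7, 26, 14), (39, 29, 7, 32, 30), (39, 29, 7, 37, 18), (39, 29, 7, 9, 37)}
π_{E, F} gives {(17, 34), (28, 14), (28, 31), (28, 35), (28, 36), (39, 14), (39, 18), (39, 30), (39, 34), (39, 37)} (19 duplicate(s) eliminated).
Apply σ_{F != 14}; surviving tuples: {(17, 34), (28, 31), (28, 35), (28, 36), (39, 18), (39, 30), (39, 34), (39, 37)}
π_{F, E} gives {(18, 39), (30, 39), (31, 28), (34, 17), (34, 39), (35, 28), (36, 28), (37, 39)}.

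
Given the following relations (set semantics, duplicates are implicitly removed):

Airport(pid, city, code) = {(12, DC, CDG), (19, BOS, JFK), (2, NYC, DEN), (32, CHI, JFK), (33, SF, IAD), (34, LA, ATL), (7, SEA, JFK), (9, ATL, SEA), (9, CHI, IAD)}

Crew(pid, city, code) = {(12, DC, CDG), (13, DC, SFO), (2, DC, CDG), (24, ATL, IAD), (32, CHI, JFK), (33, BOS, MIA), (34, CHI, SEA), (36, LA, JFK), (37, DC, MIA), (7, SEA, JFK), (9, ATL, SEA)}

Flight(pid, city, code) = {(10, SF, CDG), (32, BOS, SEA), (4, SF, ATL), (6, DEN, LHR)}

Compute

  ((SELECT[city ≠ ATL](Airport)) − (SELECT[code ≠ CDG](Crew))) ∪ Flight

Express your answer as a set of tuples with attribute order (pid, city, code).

{(10, SF, CDG), (12, DC, CDG), (19, BOS, JFK), (2, NYC, DEN), (32, BOS, SEA), (33, SF, IAD), (34, LA, ATL), (4, SF, ATL), (6, DEN, LHR), (9, CHI, IAD)}

Filtering on city ≠ ATL leaves {(12, DC, CDG), (19, BOS, JFK), (2, NYC, DEN), (32, CHI, JFK), (33, SF, IAD), (34, LA, ATL), (7, SEA, JFK), (9, CHI, IAD)}.
Filtering on code ≠ CDG leaves {(13, DC, SFO), (24, ATL, IAD), (32, CHI, JFK), (33, BOS, MIA), (34, CHI, SEA), (36, LA, JFK), (37, DC, MIA), (7, SEA, JFK), (9, ATL, SEA)}.
Difference: {(12, DC, CDG), (19, BOS, JFK), (2, NYC, DEN), (32, CHI, JFK), (33, SF, IAD), (34, LA, ATL), (7, SEA, JFK), (9, CHI, IAD)} with {(13, DC, SFO), (24, ATL, IAD), (32, CHI, JFK), (33, BOS, MIA), (34, CHI, SEA), (36, LA, JFK), (37, DC, MIA), (7, SEA, JFK), (9, ATL, SEA)} → {(12, DC, CDG), (19, BOS, JFK), (2, NYC, DEN), (33, SF, IAD), (34, LA, ATL), (9, CHI, IAD)}
Union: {(12, DC, CDG), (19, BOS, JFK), (2, NYC, DEN), (33, SF, IAD), (34, LA, ATL), (9, CHI, IAD)} with {(10, SF, CDG), (32, BOS, SEA), (4, SF, ATL), (6, DEN, LHR)} → {(10, SF, CDG), (12, DC, CDG), (19, BOS, JFK), (2, NYC, DEN), (32, BOS, SEA), (33, SF, IAD), (34, LA, ATL), (4, SF, ATL), (6, DEN, LHR), (9, CHI, IAD)}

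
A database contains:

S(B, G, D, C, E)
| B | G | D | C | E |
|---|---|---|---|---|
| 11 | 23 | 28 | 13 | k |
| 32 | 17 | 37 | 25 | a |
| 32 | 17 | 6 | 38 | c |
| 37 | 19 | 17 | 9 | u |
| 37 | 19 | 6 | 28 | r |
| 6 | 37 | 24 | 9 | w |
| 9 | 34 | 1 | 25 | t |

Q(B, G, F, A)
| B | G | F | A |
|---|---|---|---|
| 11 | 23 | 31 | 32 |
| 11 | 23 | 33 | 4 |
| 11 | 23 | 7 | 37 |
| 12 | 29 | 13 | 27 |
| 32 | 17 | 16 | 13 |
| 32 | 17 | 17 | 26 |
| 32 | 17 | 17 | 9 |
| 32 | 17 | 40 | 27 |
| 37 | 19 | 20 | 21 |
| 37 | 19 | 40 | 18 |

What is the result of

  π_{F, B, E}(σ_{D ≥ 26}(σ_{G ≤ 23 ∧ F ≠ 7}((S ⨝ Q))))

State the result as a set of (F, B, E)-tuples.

{(16, 32, a), (17, 32, a), (31, 11, k), (33, 11, k), (40, 32, a)}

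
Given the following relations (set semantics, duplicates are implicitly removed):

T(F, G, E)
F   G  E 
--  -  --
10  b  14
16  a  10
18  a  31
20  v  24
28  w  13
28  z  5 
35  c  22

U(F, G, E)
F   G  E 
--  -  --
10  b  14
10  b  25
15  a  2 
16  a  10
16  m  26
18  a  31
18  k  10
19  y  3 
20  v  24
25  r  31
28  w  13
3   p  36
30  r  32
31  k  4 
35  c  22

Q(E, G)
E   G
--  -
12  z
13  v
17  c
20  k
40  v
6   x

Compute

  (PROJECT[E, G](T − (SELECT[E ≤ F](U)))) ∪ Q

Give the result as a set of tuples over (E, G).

{(12, z), (13, v), (14, b), (17, c), (20, k), (24, v), (31, a), (40, v), (5, z), (6, x)}

Apply σ_{E ≤ F}; surviving tuples: {(15, a, 2), (16, a, 10), (18, k, 10), (19, y, 3), (28, w, 13), (31, k, 4), (35, c, 22)}
Set difference of the two operands is {(10, b, 14), (18, a, 31), (20, v, 24), (28, z, 5)}.
Projecting to E, G: {(14, b), (24, v), (31, a), (5, z)}
Set union of the two operands is {(12, z), (13, v), (14, b), (17, c), (20, k), (24, v), (31, a), (40, v), (5, z), (6, x)}.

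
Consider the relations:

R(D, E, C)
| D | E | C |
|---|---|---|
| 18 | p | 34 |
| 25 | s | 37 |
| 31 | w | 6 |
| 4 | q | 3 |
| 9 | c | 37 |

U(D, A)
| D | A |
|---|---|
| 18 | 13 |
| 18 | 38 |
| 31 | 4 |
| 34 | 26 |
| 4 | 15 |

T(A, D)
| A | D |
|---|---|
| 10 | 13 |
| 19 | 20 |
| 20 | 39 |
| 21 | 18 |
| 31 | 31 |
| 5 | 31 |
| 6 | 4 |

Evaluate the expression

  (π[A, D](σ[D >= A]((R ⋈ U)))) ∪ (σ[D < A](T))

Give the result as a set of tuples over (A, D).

R ⋈ U (natural join on D): {(18, p, 34, 13), (18, p, 34, 38), (31, w, 6, 4), (4, q, 3, 15)}
Filtering on D >= A leaves {(18, p, 34, 13), (31, w, 6, 4)}.
Keep only column(s) A, D: {(13, 18), (4, 31)}
Filtering on D < A leaves {(21, 18), (6, 4)}.
Taking the union: {(13, 18), (21, 18), (4, 31), (6, 4)}

{(13, 18), (21, 18), (4, 31), (6, 4)}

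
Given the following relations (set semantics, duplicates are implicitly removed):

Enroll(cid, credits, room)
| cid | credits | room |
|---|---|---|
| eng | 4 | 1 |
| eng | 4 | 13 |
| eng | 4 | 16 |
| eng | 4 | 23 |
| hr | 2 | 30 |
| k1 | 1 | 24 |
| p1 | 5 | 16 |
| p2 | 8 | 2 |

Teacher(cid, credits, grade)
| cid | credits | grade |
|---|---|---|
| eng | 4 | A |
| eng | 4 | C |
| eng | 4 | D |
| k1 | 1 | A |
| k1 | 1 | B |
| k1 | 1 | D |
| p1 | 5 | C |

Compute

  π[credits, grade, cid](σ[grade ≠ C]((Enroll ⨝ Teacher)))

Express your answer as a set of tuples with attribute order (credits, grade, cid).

{(1, A, k1), (1, B, k1), (1, D, k1), (4, A, eng), (4, D, eng)}

Enroll ⋈ Teacher (natural join on cid, credits): {(eng, 4, 1, A), (eng, 4, 1, C), (eng, 4, 1, D), (eng, 4, 13, A), (eng, 4, 13, C), (eng, 4, 13, D), (eng, 4, 16, A), (eng, 4, 16, C), (eng, 4, 16, D), (eng, 4, 23, A), (eng, 4, 23, C), (eng, 4, 23, D), (k1, 1, 24, A), (k1, 1, 24, B), (k1, 1, 24, D), (p1, 5, 16, C)}
Selection grade ≠ C: {(eng, 4, 1, A), (eng, 4, 1, D), (eng, 4, 13, A), (eng, 4, 13, D), (eng, 4, 16, A), (eng, 4, 16, D), (eng, 4, 23, A), (eng, 4, 23, D), (k1, 1, 24, A), (k1, 1, 24, B), (k1, 1, 24, D)}
Projecting to credits, grade, cid (6 duplicate(s) eliminated): {(1, A, k1), (1, B, k1), (1, D, k1), (4, A, eng), (4, D, eng)}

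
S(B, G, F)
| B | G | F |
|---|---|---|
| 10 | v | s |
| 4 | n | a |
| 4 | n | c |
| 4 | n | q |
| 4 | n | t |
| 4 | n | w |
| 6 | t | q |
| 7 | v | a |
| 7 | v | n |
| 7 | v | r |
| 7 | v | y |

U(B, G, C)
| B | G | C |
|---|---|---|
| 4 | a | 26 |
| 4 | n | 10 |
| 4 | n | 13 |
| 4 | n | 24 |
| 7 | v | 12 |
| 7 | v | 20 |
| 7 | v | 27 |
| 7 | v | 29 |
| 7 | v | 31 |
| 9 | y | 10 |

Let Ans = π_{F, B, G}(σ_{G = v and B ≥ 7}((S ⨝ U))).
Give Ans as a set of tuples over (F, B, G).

Natural join on B, G: {(4, n, a, 10), (4, n, a, 13), (4, n, a, 24), (4, n, c, 10), (4, n, c, 13), (4, n, c, 24), (4, n, q, 10), (4, n, q, 13), (4, n, q, 24), (4, n, t, 10), (4, n, t, 13), (4, n, t, 24), (4, n, w, 10), (4, n, w, 13), (4, n, w, 24), (7, v, a, 12), (7, v, a, 20), (7, v, a, 27), (7, v, a, 29), (7, v, a, 31), (7, v, n, 12), (7, v, n, 20), (7, v, n, 27), (7, v, n, 29), (7, v, n, 31), (7, v, r, 12), (7, v, r, 20), (7, v, r, 27), (7, v, r, 29), (7, v, r, 31), (7, v, y, 12), (7, v, y, 20), (7, v, y, 27), (7, v, y, 29), (7, v, y, 31)}
Selection G = v and B ≥ 7: {(7, v, a, 12), (7, v, a, 20), (7, v, a, 27), (7, v, a, 29), (7, v, a, 31), (7, v, n, 12), (7, v, n, 20), (7, v, n, 27), (7, v, n, 29), (7, v, n, 31), (7, v, r, 12), (7, v, r, 20), (7, v, r, 27), (7, v, r, 29), (7, v, r, 31), (7, v, y, 12), (7, v, y, 20), (7, v, y, 27), (7, v, y, 29), (7, v, y, 31)}
π_{F, B, G} gives {(a, 7, v), (n, 7, v), (r, 7, v), (y, 7, v)} (16 duplicate(s) eliminated).

{(a, 7, v), (n, 7, v), (r, 7, v), (y, 7, v)}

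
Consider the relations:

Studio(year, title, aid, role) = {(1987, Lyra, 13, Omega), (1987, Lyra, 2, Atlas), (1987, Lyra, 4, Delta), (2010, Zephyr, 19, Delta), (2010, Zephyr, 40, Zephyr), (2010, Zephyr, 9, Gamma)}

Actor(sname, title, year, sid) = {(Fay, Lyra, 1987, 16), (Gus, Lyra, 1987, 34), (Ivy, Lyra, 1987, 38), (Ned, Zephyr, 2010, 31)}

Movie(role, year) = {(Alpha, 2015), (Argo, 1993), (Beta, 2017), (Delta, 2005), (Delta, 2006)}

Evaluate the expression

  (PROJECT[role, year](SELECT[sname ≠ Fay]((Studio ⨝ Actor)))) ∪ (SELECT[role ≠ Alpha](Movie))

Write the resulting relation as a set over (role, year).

Studio ⋈ Actor (natural join on year, title): {(1987, Lyra, 13, Omega, Fay, 16), (1987, Lyra, 13, Omega, Gus, 34), (1987, Lyra, 13, Omega, Ivy, 38), (1987, Lyra, 2, Atlas, Fay, 16), (1987, Lyra, 2, Atlas, Gus, 34), (1987, Lyra, 2, Atlas, Ivy, 38), (1987, Lyra, 4, Delta, Fay, 16), (1987, Lyra, 4, Delta, Gus, 34), (1987, Lyra, 4, Delta, Ivy, 38), (2010, Zephyr, 19, Delta, Ned, 31), (2010, Zephyr, 40, Zephyr, Ned, 31), (2010, Zephyr, 9, Gamma, Ned, 31)}
Filtering on sname ≠ Fay leaves {(1987, Lyra, 13, Omega, Gus, 34), (1987, Lyra, 13, Omega, Ivy, 38), (1987, Lyra, 2, Atlas, Gus, 34), (1987, Lyra, 2, Atlas, Ivy, 38), (1987, Lyra, 4, Delta, Gus, 34), (1987, Lyra, 4, Delta, Ivy, 38), (2010, Zephyr, 19, Delta, Ned, 31), (2010, Zephyr, 40, Zephyr, Ned, 31), (2010, Zephyr, 9, Gamma, Ned, 31)}.
Keep only column(s) role, year (3 duplicate(s) eliminated): {(Atlas, 1987), (Delta, 1987), (Delta, 2010), (Gamma, 2010), (Omega, 1987), (Zephyr, 2010)}
Filtering on role ≠ Alpha leaves {(Argo, 1993), (Beta, 2017), (Delta, 2005), (Delta, 2006)}.
Taking the union: {(Argo, 1993), (Atlas, 1987), (Beta, 2017), (Delta, 1987), (Delta, 2005), (Delta, 2006), (Delta, 2010), (Gamma, 2010), (Omega, 1987), (Zephyr, 2010)}

{(Argo, 1993), (Atlas, 1987), (Beta, 2017), (Delta, 1987), (Delta, 2005), (Delta, 2006), (Delta, 2010), (Gamma, 2010), (Omega, 1987), (Zephyr, 2010)}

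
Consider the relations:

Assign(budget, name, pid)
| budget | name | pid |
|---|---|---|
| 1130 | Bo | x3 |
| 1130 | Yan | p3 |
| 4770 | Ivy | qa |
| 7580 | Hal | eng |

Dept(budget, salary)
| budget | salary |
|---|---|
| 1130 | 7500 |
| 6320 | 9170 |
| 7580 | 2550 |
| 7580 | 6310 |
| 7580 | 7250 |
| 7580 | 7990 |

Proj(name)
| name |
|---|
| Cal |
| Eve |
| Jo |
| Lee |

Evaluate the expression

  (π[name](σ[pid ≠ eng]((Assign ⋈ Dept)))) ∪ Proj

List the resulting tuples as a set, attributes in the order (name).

Assign ⋈ Dept (natural join on budget): {(1130, Bo, x3, 7500), (1130, Yan, p3, 7500), (7580, Hal, eng, 2550), (7580, Hal, eng, 6310), (7580, Hal, eng, 7250), (7580, Hal, eng, 7990)}
Selection pid ≠ eng: {(1130, Bo, x3, 7500), (1130, Yan, p3, 7500)}
π_{name} gives {Bo, Yan}.
Set union of the two operands is {Bo, Cal, Eve, Jo, Lee, Yan}.

{Bo, Cal, Eve, Jo, Lee, Yan}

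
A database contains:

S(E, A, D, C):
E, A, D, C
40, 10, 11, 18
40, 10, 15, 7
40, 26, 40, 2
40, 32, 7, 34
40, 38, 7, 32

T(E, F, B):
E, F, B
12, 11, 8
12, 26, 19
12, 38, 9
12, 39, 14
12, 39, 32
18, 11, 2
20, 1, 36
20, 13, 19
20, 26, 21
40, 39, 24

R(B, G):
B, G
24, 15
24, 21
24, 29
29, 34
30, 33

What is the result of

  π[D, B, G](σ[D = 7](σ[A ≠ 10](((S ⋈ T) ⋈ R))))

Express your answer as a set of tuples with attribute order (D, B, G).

{(7, 24, 15), (7, 24, 21), (7, 24, 29)}

Natural join on E: {(40, 10, 11, 18, 39, 24), (40, 10, 15, 7, 39, 24), (40, 26, 40, 2, 39, 24), (40, 32, 7, 34, 39, 24), (40, 38, 7, 32, 39, 24)}
Natural join on B: {(40, 10, 11, 18, 39, 24, 15), (40, 10, 11, 18, 39, 24, 21), (40, 10, 11, 18, 39, 24, 29), (40, 10, 15, 7, 39, 24, 15), (40, 10, 15, 7, 39, 24, 21), (40, 10, 15, 7, 39, 24, 29), (40, 26, 40, 2, 39, 24, 15), (40, 26, 40, 2, 39, 24, 21), (40, 26, 40, 2, 39, 24, 29), (40, 32, 7, 34, 39, 24, 15), (40, 32, 7, 34, 39, 24, 21), (40, 32, 7, 34, 39, 24, 29), (40, 38, 7, 32, 39, 24, 15), (40, 38, 7, 32, 39, 24, 21), (40, 38, 7, 32, 39, 24, 29)}
Selection A ≠ 10: {(40, 26, 40, 2, 39, 24, 15), (40, 26, 40, 2, 39, 24, 21), (40, 26, 40, 2, 39, 24, 29), (40, 32, 7, 34, 39, 24, 15), (40, 32, 7, 34, 39, 24, 21), (40, 32, 7, 34, 39, 24, 29), (40, 38, 7, 32, 39, 24, 15), (40, 38, 7, 32, 39, 24, 21), (40, 38, 7, 32, 39, 24, 29)}
Selection D = 7: {(40, 32, 7, 34, 39, 24, 15), (40, 32, 7, 34, 39, 24, 21), (40, 32, 7, 34, 39, 24, 29), (40, 38, 7, 32, 39, 24, 15), (40, 38, 7, 32, 39, 24, 21), (40, 38, 7, 32, 39, 24, 29)}
Keep only column(s) D, B, G (3 duplicate(s) eliminated): {(7, 24, 15), (7, 24, 21), (7, 24, 29)}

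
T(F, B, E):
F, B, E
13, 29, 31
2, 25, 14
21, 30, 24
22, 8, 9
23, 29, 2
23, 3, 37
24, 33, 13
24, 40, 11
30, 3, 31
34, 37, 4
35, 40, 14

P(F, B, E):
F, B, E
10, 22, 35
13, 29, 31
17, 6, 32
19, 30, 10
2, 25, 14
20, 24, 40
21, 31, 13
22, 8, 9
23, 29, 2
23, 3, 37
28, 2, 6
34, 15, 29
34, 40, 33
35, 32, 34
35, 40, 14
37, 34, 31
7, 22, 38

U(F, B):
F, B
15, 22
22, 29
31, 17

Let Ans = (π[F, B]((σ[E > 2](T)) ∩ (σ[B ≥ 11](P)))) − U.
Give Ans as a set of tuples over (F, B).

{(13, 29), (2, 25), (35, 40)}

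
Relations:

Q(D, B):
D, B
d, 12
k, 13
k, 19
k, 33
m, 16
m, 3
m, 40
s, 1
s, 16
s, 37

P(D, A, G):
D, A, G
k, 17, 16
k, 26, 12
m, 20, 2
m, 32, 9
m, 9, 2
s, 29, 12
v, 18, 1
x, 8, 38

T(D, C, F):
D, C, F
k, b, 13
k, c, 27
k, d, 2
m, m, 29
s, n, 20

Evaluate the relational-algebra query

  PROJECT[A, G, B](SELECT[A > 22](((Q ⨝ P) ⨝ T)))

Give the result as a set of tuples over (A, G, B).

{(26, 12, 13), (26, 12, 19), (26, 12, 33), (29, 12, 1), (29, 12, 16), (29, 12, 37), (32, 9, 16), (32, 9, 3), (32, 9, 40)}

Q ⋈ P (natural join on D): {(k, 13, 17, 16), (k, 13, 26, 12), (k, 19, 17, 16), (k, 19, 26, 12), (k, 33, 17, 16), (k, 33, 26, 12), (m, 16, 20, 2), (m, 16, 32, 9), (m, 16, 9, 2), (m, 3, 20, 2), (m, 3, 32, 9), (m, 3, 9, 2), (m, 40, 20, 2), (m, 40, 32, 9), (m, 40, 9, 2), (s, 1, 29, 12), (s, 16, 29, 12), (s, 37, 29, 12)}
(Q ⨝ P) ⋈ T (natural join on D): {(k, 13, 17, 16, b, 13), (k, 13, 17, 16, c, 27), (k, 13, 17, 16, d, 2), (k, 13, 26, 12, b, 13), (k, 13, 26, 12, c, 27), (k, 13, 26, 12, d, 2), (k, 19, 17, 16, b, 13), (k, 19, 17, 16, c, 27), (k, 19, 17, 16, d, 2), (k, 19, 26, 12, b, 13), (k, 19, 26, 12, c, 27), (k, 19, 26, 12, d, 2), (k, 33, 17, 16, b, 13), (k, 33, 17, 16, c, 27), (k, 33, 17, 16, d, 2), (k, 33, 26, 12, b, 13), (k, 33, 26, 12, c, 27), (k, 33, 26, 12, d, 2), (m, 16, 20, 2, m, 29), (m, 16, 32, 9, m, 29), (m, 16, 9, 2, m, 29), (m, 3, 20, 2, m, 29), (m, 3, 32, 9, m, 29), (m, 3, 9, 2, m, 29), (m, 40, 20, 2, m, 29), (m, 40, 32, 9, m, 29), (m, 40, 9, 2, m, 29), (s, 1, 29, 12, n, 20), (s, 16, 29, 12, n, 20), (s, 37, 29, 12, n, 20)}
Apply σ_{A > 22}; surviving tuples: {(k, 13, 26, 12, b, 13), (k, 13, 26, 12, c, 27), (k, 13, 26, 12, d, 2), (k, 19, 26, 12, b, 13), (k, 19, 26, 12, c, 27), (k, 19, 26, 12, d, 2), (k, 33, 26, 12, b, 13), (k, 33, 26, 12, c, 27), (k, 33, 26, 12, d, 2), (m, 16, 32, 9, m, 29), (m, 3, 32, 9, m, 29), (m, 40, 32, 9, m, 29), (s, 1, 29, 12, n, 20), (s, 16, 29, 12, n, 20), (s, 37, 29, 12, n, 20)}
π_{A, G, B} gives {(26, 12, 13), (26, 12, 19), (26, 12, 33), (29, 12, 1), (29, 12, 16), (29, 12, 37), (32, 9, 16), (32, 9, 3), (32, 9, 40)} (6 duplicate(s) eliminated).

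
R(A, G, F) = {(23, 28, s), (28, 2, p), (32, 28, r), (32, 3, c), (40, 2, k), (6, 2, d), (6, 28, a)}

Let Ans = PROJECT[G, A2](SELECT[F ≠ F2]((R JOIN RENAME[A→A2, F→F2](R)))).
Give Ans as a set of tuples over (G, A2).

{(2, 28), (2, 40), (2, 6), (28, 23), (28, 32), (28, 6)}

ρ[A→A2, F→F2]: schema becomes (A2, G, F2); tuples unchanged.
R ⋈ RENAME[A→A2, F→F2](R) (natural join on G): {(23, 28, s, 23, s), (23, 28, s, 32, r), (23, 28, s, 6, a), (28, 2, p, 28, p), (28, 2, p, 40, k), (28, 2, p, 6, d), (32, 28, r, 23, s), (32, 28, r, 32, r), (32, 28, r, 6, a), (32, 3, c, 32, c), (40, 2, k, 28, p), (40, 2, k, 40, k), (40, 2, k, 6, d), (6, 2, d, 28, p), (6, 2, d, 40, k), (6, 2, d, 6, d), (6, 28, a, 23, s), (6, 28, a, 32, r), (6, 28, a, 6, a)}
Selection F ≠ F2: {(23, 28, s, 32, r), (23, 28, s, 6, a), (28, 2, p, 40, k), (28, 2, p, 6, d), (32, 28, r, 23, s), (32, 28, r, 6, a), (40, 2, k, 28, p), (40, 2, k, 6, d), (6, 2, d, 28, p), (6, 2, d, 40, k), (6, 28, a, 23, s), (6, 28, a, 32, r)}
π[G, A2]: project onto (G, A2) (6 duplicate(s) eliminated) → {(2, 28), (2, 40), (2, 6), (28, 23), (28, 32), (28, 6)}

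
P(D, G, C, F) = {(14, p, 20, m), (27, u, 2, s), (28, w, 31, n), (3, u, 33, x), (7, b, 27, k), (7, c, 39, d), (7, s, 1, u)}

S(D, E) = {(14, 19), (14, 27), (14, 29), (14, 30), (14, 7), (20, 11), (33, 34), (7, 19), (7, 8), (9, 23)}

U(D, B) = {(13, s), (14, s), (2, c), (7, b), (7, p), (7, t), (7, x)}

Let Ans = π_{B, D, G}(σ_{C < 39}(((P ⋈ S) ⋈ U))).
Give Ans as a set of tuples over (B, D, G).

{(b, 7, b), (b, 7, s), (p, 7, b), (p, 7, s), (s, 14, p), (t, 7, b), (t, 7, s), (x, 7, b), (x, 7, s)}

Joining P and S on D yields {(14, p, 20, m, 19), (14, p, 20, m, 27), (14, p, 20, m, 29), (14, p, 20, m, 30), (14, p, 20, m, 7), (7, b, 27, k, 19), (7, b, 27, k, 8), (7, c, 39, d, 19), (7, c, 39, d, 8), (7, s, 1, u, 19), (7, s, 1, u, 8)}.
Joining (P ⋈ S) and U on D yields {(14, p, 20, m, 19, s), (14, p, 20, m, 27, s), (14, p, 20, m, 29, s), (14, p, 20, m, 30, s), (14, p, 20, m, 7, s), (7, b, 27, k, 19, b), (7, b, 27, k, 19, p), (7, b, 27, k, 19, t), (7, b, 27, k, 19, x), (7, b, 27, k, 8, b), (7, b, 27, k, 8, p), (7, b, 27, k, 8, t), (7, b, 27, k, 8, x), (7, c, 39, d, 19, b), (7, c, 39, d, 19, p), (7, c, 39, d, 19, t), (7, c, 39, d, 19, x), (7, c, 39, d, 8, b), (7, c, 39, d, 8, p), (7, c, 39, d, 8, t), (7, c, 39, d, 8, x), (7, s, 1, u, 19, b), (7, s, 1, u, 19, p), (7, s, 1, u, 19, t), (7, s, 1, u, 19, x), (7, s, 1, u, 8, b), (7, s, 1, u, 8, p), (7, s, 1, u, 8, t), (7, s, 1, u, 8, x)}.
σ[C < 39]: keep tuples satisfying C < 39 → {(14, p, 20, m, 19, s), (14, p, 20, m, 27, s), (14, p, 20, m, 29, s), (14, p, 20, m, 30, s), (14, p, 20, m, 7, s), (7, b, 27, k, 19, b), (7, b, 27, k, 19, p), (7, b, 27, k, 19, t), (7, b, 27, k, 19, x), (7, b, 27, k, 8, b), (7, b, 27, k, 8, p), (7, b, 27, k, 8, t), (7, b, 27, k, 8, x), (7, s, 1, u, 19, b), (7, s, 1, u, 19, p), (7, s, 1, u, 19, t), (7, s, 1, u, 19, x), (7, s, 1, u, 8, b), (7, s, 1, u, 8, p), (7, s, 1, u, 8, t), (7, s, 1, u, 8, x)}
Keep only column(s) B, D, G (12 duplicate(s) eliminated): {(b, 7, b), (b, 7, s), (p, 7, b), (p, 7, s), (s, 14, p), (t, 7, b), (t, 7, s), (x, 7, b), (x, 7, s)}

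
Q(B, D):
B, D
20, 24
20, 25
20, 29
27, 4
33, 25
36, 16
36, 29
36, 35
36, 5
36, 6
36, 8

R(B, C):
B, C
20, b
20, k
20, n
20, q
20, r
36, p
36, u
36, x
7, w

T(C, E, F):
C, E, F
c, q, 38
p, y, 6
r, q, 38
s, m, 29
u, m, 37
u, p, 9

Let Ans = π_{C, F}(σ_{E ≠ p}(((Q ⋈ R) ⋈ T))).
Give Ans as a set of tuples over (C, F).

Q ⋈ R (natural join on B): {(20, 24, b), (20, 24, k), (20, 24, n), (20, 24, q), (20, 24, r), (20, 25, b), (20, 25, k), (20, 25, n), (20, 25, q), (20, 25, r), (20, 29, b), (20, 29, k), (20, 29, n), (20, 29, q), (20, 29, r), (36, 16, p), (36, 16, u), (36, 16, x), (36, 29, p), (36, 29, u), (36, 29, x), (36, 35, p), (36, 35, u), (36, 35, x), (36, 5, p), (36, 5, u), (36, 5, x), (36, 6, p), (36, 6, u), (36, 6, x), (36, 8, p), (36, 8, u), (36, 8, x)}
(Q ⋈ R) ⋈ T (natural join on C): {(20, 24, r, q, 38), (20, 25, r, q, 38), (20, 29, r, q, 38), (36, 16, p, y, 6), (36, 16, u, m, 37), (36, 16, u, p, 9), (36, 29, p, y, 6), (36, 29, u, m, 37), (36, 29, u, p, 9), (36, 35, p, y, 6), (36, 35, u, m, 37), (36, 35, u, p, 9), (36, 5, p, y, 6), (36, 5, u, m, 37), (36, 5, u, p, 9), (36, 6, p, y, 6), (36, 6, u, m, 37), (36, 6, u, p, 9), (36, 8, p, y, 6), (36, 8, u, m, 37), (36, 8, u, p, 9)}
Selection E ≠ p: {(20, 24, r, q, 38), (20, 25, r, q, 38), (20, 29, r, q, 38), (36, 16, p, y, 6), (36, 16, u, m, 37), (36, 29, p, y, 6), (36, 29, u, m, 37), (36, 35, p, y, 6), (36, 35, u, m, 37), (36, 5, p, y, 6), (36, 5, u, m, 37), (36, 6, p, y, 6), (36, 6, u, m, 37), (36, 8, p, y, 6), (36, 8, u, m, 37)}
Projecting to C, F (12 duplicate(s) eliminated): {(p, 6), (r, 38), (u, 37)}

{(p, 6), (r, 38), (u, 37)}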